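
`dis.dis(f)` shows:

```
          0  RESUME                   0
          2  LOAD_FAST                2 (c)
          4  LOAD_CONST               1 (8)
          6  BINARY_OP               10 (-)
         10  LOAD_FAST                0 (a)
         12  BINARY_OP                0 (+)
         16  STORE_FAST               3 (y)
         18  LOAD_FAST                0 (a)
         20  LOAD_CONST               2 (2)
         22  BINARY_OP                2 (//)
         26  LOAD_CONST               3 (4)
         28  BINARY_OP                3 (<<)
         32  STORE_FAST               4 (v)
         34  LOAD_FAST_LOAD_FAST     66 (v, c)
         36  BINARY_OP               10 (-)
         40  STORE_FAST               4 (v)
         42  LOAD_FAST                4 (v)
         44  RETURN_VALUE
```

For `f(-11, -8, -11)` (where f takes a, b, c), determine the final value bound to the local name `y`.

-30

LOAD_FAST c → push -11. Stack: [-11]
LOAD_CONST → push 8. Stack: [-11, 8]
BINARY_OP - → -11 - 8 = -19. Stack: [-19]
LOAD_FAST a → push -11. Stack: [-19, -11]
BINARY_OP + → -19 + -11 = -30. Stack: [-30]
STORE_FAST y → y=-30. Stack: []
LOAD_FAST a → push -11. Stack: [-11]
LOAD_CONST → push 2. Stack: [-11, 2]
BINARY_OP // → -11 // 2 = -6. Stack: [-6]
LOAD_CONST → push 4. Stack: [-6, 4]
BINARY_OP << → -6 << 4 = -96. Stack: [-96]
STORE_FAST v → v=-96. Stack: []
LOAD_FAST_LOAD_FAST v,c → push -96,-11. Stack: [-96, -11]
BINARY_OP - → -96 - -11 = -85. Stack: [-85]
STORE_FAST v → v=-85. Stack: []
LOAD_FAST v → push -85. Stack: [-85]
RETURN_VALUE → return -85.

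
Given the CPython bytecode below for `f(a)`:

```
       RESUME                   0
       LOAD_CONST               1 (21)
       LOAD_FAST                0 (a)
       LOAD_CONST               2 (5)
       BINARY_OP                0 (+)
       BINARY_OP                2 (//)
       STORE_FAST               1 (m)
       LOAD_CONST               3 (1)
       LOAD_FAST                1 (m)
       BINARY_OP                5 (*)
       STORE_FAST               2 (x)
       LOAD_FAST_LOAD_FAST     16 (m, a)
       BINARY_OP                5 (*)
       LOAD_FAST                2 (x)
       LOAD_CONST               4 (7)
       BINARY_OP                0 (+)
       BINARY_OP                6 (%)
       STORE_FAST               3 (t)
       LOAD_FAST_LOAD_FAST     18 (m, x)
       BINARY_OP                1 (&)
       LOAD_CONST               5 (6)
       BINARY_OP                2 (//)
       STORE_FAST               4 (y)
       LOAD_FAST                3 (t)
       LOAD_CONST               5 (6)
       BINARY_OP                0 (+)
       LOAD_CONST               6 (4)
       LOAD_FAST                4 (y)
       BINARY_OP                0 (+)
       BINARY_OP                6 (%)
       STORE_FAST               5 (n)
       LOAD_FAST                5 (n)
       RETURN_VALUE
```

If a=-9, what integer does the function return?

0

LOAD_CONST → push 21. Stack: [21]
LOAD_FAST a → push -9. Stack: [21, -9]
LOAD_CONST → push 5. Stack: [21, -9, 5]
BINARY_OP + → -9 + 5 = -4. Stack: [21, -4]
BINARY_OP // → 21 // -4 = -6. Stack: [-6]
STORE_FAST m → m=-6. Stack: []
LOAD_CONST → push 1. Stack: [1]
LOAD_FAST m → push -6. Stack: [1, -6]
BINARY_OP * → 1 * -6 = -6. Stack: [-6]
STORE_FAST x → x=-6. Stack: []
LOAD_FAST_LOAD_FAST m,a → push -6,-9. Stack: [-6, -9]
BINARY_OP * → -6 * -9 = 54. Stack: [54]
LOAD_FAST x → push -6. Stack: [54, -6]
LOAD_CONST → push 7. Stack: [54, -6, 7]
BINARY_OP + → -6 + 7 = 1. Stack: [54, 1]
BINARY_OP % → 54 % 1 = 0. Stack: [0]
STORE_FAST t → t=0. Stack: []
LOAD_FAST_LOAD_FAST m,x → push -6,-6. Stack: [-6, -6]
BINARY_OP & → -6 & -6 = -6. Stack: [-6]
LOAD_CONST → push 6. Stack: [-6, 6]
BINARY_OP // → -6 // 6 = -1. Stack: [-1]
STORE_FAST y → y=-1. Stack: []
LOAD_FAST t → push 0. Stack: [0]
LOAD_CONST → push 6. Stack: [0, 6]
BINARY_OP + → 0 + 6 = 6. Stack: [6]
LOAD_CONST → push 4. Stack: [6, 4]
LOAD_FAST y → push -1. Stack: [6, 4, -1]
BINARY_OP + → 4 + -1 = 3. Stack: [6, 3]
BINARY_OP % → 6 % 3 = 0. Stack: [0]
STORE_FAST n → n=0. Stack: []
LOAD_FAST n → push 0. Stack: [0]
RETURN_VALUE → return 0.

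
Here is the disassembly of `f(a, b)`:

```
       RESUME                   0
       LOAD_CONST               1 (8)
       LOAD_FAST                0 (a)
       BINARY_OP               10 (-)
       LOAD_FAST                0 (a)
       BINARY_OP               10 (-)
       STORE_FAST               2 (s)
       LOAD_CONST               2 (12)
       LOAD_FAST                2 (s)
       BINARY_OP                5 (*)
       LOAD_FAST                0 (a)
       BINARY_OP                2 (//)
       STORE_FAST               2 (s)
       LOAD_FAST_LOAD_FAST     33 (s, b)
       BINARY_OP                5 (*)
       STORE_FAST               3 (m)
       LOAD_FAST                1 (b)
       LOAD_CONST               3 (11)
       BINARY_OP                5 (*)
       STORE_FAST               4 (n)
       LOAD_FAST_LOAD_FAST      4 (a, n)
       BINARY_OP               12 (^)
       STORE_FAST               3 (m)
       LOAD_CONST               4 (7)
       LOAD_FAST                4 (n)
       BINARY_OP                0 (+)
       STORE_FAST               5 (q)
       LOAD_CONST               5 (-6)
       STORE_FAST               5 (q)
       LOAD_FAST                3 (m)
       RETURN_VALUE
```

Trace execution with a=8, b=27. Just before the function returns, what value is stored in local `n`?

LOAD_CONST → push 8. Stack: [8]
LOAD_FAST a → push 8. Stack: [8, 8]
BINARY_OP - → 8 - 8 = 0. Stack: [0]
LOAD_FAST a → push 8. Stack: [0, 8]
BINARY_OP - → 0 - 8 = -8. Stack: [-8]
STORE_FAST s → s=-8. Stack: []
LOAD_CONST → push 12. Stack: [12]
LOAD_FAST s → push -8. Stack: [12, -8]
BINARY_OP * → 12 * -8 = -96. Stack: [-96]
LOAD_FAST a → push 8. Stack: [-96, 8]
BINARY_OP // → -96 // 8 = -12. Stack: [-12]
STORE_FAST s → s=-12. Stack: []
LOAD_FAST_LOAD_FAST s,b → push -12,27. Stack: [-12, 27]
BINARY_OP * → -12 * 27 = -324. Stack: [-324]
STORE_FAST m → m=-324. Stack: []
LOAD_FAST b → push 27. Stack: [27]
LOAD_CONST → push 11. Stack: [27, 11]
BINARY_OP * → 27 * 11 = 297. Stack: [297]
STORE_FAST n → n=297. Stack: []
LOAD_FAST_LOAD_FAST a,n → push 8,297. Stack: [8, 297]
BINARY_OP ^ → 8 ^ 297 = 289. Stack: [289]
STORE_FAST m → m=289. Stack: []
LOAD_CONST → push 7. Stack: [7]
LOAD_FAST n → push 297. Stack: [7, 297]
BINARY_OP + → 7 + 297 = 304. Stack: [304]
STORE_FAST q → q=304. Stack: []
LOAD_CONST → push -6. Stack: [-6]
STORE_FAST q → q=-6. Stack: []
LOAD_FAST m → push 289. Stack: [289]
RETURN_VALUE → return 289.

297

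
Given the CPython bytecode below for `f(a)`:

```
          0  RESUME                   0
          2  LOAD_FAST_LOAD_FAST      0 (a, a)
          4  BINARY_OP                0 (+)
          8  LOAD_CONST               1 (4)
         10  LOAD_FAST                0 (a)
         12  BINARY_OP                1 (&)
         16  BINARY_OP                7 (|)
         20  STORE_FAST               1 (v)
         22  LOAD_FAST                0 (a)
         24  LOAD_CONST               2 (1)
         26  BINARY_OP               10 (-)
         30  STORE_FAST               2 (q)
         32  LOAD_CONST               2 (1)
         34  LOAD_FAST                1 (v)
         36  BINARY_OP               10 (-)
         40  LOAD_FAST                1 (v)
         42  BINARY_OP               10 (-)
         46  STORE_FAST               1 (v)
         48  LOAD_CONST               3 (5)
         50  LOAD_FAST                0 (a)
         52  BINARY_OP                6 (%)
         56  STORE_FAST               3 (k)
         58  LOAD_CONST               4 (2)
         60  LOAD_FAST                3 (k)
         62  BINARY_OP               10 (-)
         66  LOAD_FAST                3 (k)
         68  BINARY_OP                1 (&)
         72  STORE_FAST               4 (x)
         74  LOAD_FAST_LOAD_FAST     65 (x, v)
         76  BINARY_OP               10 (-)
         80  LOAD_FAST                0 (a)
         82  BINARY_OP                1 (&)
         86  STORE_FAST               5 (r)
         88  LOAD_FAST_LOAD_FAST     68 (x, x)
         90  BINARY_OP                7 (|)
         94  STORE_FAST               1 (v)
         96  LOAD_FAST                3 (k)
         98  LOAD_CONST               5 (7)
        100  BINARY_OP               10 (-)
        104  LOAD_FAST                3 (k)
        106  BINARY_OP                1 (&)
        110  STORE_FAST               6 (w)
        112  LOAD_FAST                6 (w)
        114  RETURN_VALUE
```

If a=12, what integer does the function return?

4

LOAD_FAST_LOAD_FAST a,a → push 12,12. Stack: [12, 12]
BINARY_OP + → 12 + 12 = 24. Stack: [24]
LOAD_CONST → push 4. Stack: [24, 4]
LOAD_FAST a → push 12. Stack: [24, 4, 12]
BINARY_OP & → 4 & 12 = 4. Stack: [24, 4]
BINARY_OP | → 24 | 4 = 28. Stack: [28]
STORE_FAST v → v=28. Stack: []
LOAD_FAST a → push 12. Stack: [12]
LOAD_CONST → push 1. Stack: [12, 1]
BINARY_OP - → 12 - 1 = 11. Stack: [11]
STORE_FAST q → q=11. Stack: []
LOAD_CONST → push 1. Stack: [1]
LOAD_FAST v → push 28. Stack: [1, 28]
BINARY_OP - → 1 - 28 = -27. Stack: [-27]
LOAD_FAST v → push 28. Stack: [-27, 28]
BINARY_OP - → -27 - 28 = -55. Stack: [-55]
STORE_FAST v → v=-55. Stack: []
LOAD_CONST → push 5. Stack: [5]
LOAD_FAST a → push 12. Stack: [5, 12]
BINARY_OP % → 5 % 12 = 5. Stack: [5]
STORE_FAST k → k=5. Stack: []
LOAD_CONST → push 2. Stack: [2]
LOAD_FAST k → push 5. Stack: [2, 5]
BINARY_OP - → 2 - 5 = -3. Stack: [-3]
LOAD_FAST k → push 5. Stack: [-3, 5]
BINARY_OP & → -3 & 5 = 5. Stack: [5]
STORE_FAST x → x=5. Stack: []
LOAD_FAST_LOAD_FAST x,v → push 5,-55. Stack: [5, -55]
BINARY_OP - → 5 - -55 = 60. Stack: [60]
LOAD_FAST a → push 12. Stack: [60, 12]
BINARY_OP & → 60 & 12 = 12. Stack: [12]
STORE_FAST r → r=12. Stack: []
LOAD_FAST_LOAD_FAST x,x → push 5,5. Stack: [5, 5]
BINARY_OP | → 5 | 5 = 5. Stack: [5]
STORE_FAST v → v=5. Stack: []
LOAD_FAST k → push 5. Stack: [5]
LOAD_CONST → push 7. Stack: [5, 7]
BINARY_OP - → 5 - 7 = -2. Stack: [-2]
LOAD_FAST k → push 5. Stack: [-2, 5]
BINARY_OP & → -2 & 5 = 4. Stack: [4]
STORE_FAST w → w=4. Stack: []
LOAD_FAST w → push 4. Stack: [4]
RETURN_VALUE → return 4.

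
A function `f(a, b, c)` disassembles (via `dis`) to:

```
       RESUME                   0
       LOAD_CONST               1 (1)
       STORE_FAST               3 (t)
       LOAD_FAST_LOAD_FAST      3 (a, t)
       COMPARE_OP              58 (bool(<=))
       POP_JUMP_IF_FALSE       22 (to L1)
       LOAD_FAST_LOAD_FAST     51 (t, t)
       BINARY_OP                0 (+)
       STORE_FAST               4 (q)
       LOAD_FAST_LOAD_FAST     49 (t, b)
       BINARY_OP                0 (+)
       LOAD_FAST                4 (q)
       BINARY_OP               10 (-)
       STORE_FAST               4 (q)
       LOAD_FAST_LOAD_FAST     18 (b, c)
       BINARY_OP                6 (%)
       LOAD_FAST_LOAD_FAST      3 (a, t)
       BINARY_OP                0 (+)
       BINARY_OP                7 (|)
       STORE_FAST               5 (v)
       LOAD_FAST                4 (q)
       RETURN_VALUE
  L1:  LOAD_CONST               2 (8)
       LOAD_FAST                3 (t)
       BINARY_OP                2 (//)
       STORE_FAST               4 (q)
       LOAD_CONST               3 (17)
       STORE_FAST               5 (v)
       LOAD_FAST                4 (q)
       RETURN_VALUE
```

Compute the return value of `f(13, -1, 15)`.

LOAD_CONST → push 1. Stack: [1]
STORE_FAST t → t=1. Stack: []
LOAD_FAST_LOAD_FAST a,t → push 13,1. Stack: [13, 1]
COMPARE_OP bool(<=) → 13 vs 1 = False. Stack: [False]
POP_JUMP_IF_FALSE → pop False; jump. Stack: []
LOAD_CONST → push 8. Stack: [8]
LOAD_FAST t → push 1. Stack: [8, 1]
BINARY_OP // → 8 // 1 = 8. Stack: [8]
STORE_FAST q → q=8. Stack: []
LOAD_CONST → push 17. Stack: [17]
STORE_FAST v → v=17. Stack: []
LOAD_FAST q → push 8. Stack: [8]
RETURN_VALUE → return 8.

8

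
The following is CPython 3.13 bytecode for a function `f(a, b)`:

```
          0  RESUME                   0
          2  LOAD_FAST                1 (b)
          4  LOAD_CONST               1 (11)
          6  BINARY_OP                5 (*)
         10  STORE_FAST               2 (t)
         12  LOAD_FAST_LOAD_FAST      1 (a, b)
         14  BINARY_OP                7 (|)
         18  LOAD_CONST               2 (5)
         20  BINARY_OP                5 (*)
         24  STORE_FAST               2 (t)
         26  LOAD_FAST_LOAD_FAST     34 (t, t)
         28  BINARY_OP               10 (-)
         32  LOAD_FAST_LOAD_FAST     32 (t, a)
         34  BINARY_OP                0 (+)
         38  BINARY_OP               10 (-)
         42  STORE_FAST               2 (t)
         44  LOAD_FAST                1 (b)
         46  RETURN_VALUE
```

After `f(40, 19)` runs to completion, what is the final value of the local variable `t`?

LOAD_FAST b → push 19. Stack: [19]
LOAD_CONST → push 11. Stack: [19, 11]
BINARY_OP * → 19 * 11 = 209. Stack: [209]
STORE_FAST t → t=209. Stack: []
LOAD_FAST_LOAD_FAST a,b → push 40,19. Stack: [40, 19]
BINARY_OP | → 40 | 19 = 59. Stack: [59]
LOAD_CONST → push 5. Stack: [59, 5]
BINARY_OP * → 59 * 5 = 295. Stack: [295]
STORE_FAST t → t=295. Stack: []
LOAD_FAST_LOAD_FAST t,t → push 295,295. Stack: [295, 295]
BINARY_OP - → 295 - 295 = 0. Stack: [0]
LOAD_FAST_LOAD_FAST t,a → push 295,40. Stack: [0, 295, 40]
BINARY_OP + → 295 + 40 = 335. Stack: [0, 335]
BINARY_OP - → 0 - 335 = -335. Stack: [-335]
STORE_FAST t → t=-335. Stack: []
LOAD_FAST b → push 19. Stack: [19]
RETURN_VALUE → return 19.

-335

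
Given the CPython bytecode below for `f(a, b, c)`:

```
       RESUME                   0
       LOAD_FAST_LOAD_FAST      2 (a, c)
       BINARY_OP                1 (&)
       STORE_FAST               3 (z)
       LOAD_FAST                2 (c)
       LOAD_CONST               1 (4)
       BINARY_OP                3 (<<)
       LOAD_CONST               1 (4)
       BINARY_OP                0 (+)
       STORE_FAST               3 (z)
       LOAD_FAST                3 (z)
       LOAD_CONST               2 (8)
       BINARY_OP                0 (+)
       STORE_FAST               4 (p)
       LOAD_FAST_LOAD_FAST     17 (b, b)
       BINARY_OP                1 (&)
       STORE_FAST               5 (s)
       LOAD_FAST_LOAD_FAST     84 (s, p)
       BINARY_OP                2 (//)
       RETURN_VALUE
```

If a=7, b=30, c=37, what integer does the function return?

0

LOAD_FAST_LOAD_FAST a,c → push 7,37. Stack: [7, 37]
BINARY_OP & → 7 & 37 = 5. Stack: [5]
STORE_FAST z → z=5. Stack: []
LOAD_FAST c → push 37. Stack: [37]
LOAD_CONST → push 4. Stack: [37, 4]
BINARY_OP << → 37 << 4 = 592. Stack: [592]
LOAD_CONST → push 4. Stack: [592, 4]
BINARY_OP + → 592 + 4 = 596. Stack: [596]
STORE_FAST z → z=596. Stack: []
LOAD_FAST z → push 596. Stack: [596]
LOAD_CONST → push 8. Stack: [596, 8]
BINARY_OP + → 596 + 8 = 604. Stack: [604]
STORE_FAST p → p=604. Stack: []
LOAD_FAST_LOAD_FAST b,b → push 30,30. Stack: [30, 30]
BINARY_OP & → 30 & 30 = 30. Stack: [30]
STORE_FAST s → s=30. Stack: []
LOAD_FAST_LOAD_FAST s,p → push 30,604. Stack: [30, 604]
BINARY_OP // → 30 // 604 = 0. Stack: [0]
RETURN_VALUE → return 0.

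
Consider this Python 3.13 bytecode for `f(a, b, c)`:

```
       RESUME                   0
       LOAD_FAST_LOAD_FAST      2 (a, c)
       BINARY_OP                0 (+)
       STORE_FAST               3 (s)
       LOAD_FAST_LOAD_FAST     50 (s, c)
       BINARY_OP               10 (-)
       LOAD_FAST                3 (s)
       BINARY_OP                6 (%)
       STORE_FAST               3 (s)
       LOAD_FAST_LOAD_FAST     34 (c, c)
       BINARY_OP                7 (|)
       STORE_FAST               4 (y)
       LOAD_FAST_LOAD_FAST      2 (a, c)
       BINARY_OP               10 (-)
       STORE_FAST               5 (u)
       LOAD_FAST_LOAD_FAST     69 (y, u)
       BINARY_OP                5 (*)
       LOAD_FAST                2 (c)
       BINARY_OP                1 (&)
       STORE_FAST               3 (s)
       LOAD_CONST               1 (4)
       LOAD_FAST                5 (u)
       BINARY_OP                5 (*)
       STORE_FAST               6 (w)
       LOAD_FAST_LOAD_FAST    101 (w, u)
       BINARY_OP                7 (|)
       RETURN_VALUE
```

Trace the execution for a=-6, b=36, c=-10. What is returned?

20

LOAD_FAST_LOAD_FAST a,c → push -6,-10. Stack: [-6, -10]
BINARY_OP + → -6 + -10 = -16. Stack: [-16]
STORE_FAST s → s=-16. Stack: []
LOAD_FAST_LOAD_FAST s,c → push -16,-10. Stack: [-16, -10]
BINARY_OP - → -16 - -10 = -6. Stack: [-6]
LOAD_FAST s → push -16. Stack: [-6, -16]
BINARY_OP % → -6 % -16 = -6. Stack: [-6]
STORE_FAST s → s=-6. Stack: []
LOAD_FAST_LOAD_FAST c,c → push -10,-10. Stack: [-10, -10]
BINARY_OP | → -10 | -10 = -10. Stack: [-10]
STORE_FAST y → y=-10. Stack: []
LOAD_FAST_LOAD_FAST a,c → push -6,-10. Stack: [-6, -10]
BINARY_OP - → -6 - -10 = 4. Stack: [4]
STORE_FAST u → u=4. Stack: []
LOAD_FAST_LOAD_FAST y,u → push -10,4. Stack: [-10, 4]
BINARY_OP * → -10 * 4 = -40. Stack: [-40]
LOAD_FAST c → push -10. Stack: [-40, -10]
BINARY_OP & → -40 & -10 = -48. Stack: [-48]
STORE_FAST s → s=-48. Stack: []
LOAD_CONST → push 4. Stack: [4]
LOAD_FAST u → push 4. Stack: [4, 4]
BINARY_OP * → 4 * 4 = 16. Stack: [16]
STORE_FAST w → w=16. Stack: []
LOAD_FAST_LOAD_FAST w,u → push 16,4. Stack: [16, 4]
BINARY_OP | → 16 | 4 = 20. Stack: [20]
RETURN_VALUE → return 20.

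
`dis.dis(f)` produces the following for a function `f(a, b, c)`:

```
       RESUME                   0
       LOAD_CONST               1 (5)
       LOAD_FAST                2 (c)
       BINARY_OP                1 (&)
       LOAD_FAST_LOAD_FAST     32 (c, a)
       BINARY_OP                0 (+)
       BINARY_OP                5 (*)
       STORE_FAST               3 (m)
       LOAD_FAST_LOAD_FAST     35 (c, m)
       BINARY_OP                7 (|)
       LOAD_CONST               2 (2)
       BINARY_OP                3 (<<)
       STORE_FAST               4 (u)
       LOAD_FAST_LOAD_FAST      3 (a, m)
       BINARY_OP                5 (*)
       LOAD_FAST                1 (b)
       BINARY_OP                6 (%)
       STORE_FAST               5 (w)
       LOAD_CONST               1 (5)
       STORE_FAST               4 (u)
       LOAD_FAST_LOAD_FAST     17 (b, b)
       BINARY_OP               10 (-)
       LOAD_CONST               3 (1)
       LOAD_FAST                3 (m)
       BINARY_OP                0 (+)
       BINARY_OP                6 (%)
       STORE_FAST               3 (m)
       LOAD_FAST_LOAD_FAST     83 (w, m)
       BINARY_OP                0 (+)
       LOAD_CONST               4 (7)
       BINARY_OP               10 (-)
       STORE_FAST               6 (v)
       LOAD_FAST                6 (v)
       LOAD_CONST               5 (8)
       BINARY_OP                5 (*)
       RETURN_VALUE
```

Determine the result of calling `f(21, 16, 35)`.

8

LOAD_CONST → push 5. Stack: [5]
LOAD_FAST c → push 35. Stack: [5, 35]
BINARY_OP & → 5 & 35 = 1. Stack: [1]
LOAD_FAST_LOAD_FAST c,a → push 35,21. Stack: [1, 35, 21]
BINARY_OP + → 35 + 21 = 56. Stack: [1, 56]
BINARY_OP * → 1 * 56 = 56. Stack: [56]
STORE_FAST m → m=56. Stack: []
LOAD_FAST_LOAD_FAST c,m → push 35,56. Stack: [35, 56]
BINARY_OP | → 35 | 56 = 59. Stack: [59]
LOAD_CONST → push 2. Stack: [59, 2]
BINARY_OP << → 59 << 2 = 236. Stack: [236]
STORE_FAST u → u=236. Stack: []
LOAD_FAST_LOAD_FAST a,m → push 21,56. Stack: [21, 56]
BINARY_OP * → 21 * 56 = 1176. Stack: [1176]
LOAD_FAST b → push 16. Stack: [1176, 16]
BINARY_OP % → 1176 % 16 = 8. Stack: [8]
STORE_FAST w → w=8. Stack: []
LOAD_CONST → push 5. Stack: [5]
STORE_FAST u → u=5. Stack: []
LOAD_FAST_LOAD_FAST b,b → push 16,16. Stack: [16, 16]
BINARY_OP - → 16 - 16 = 0. Stack: [0]
LOAD_CONST → push 1. Stack: [0, 1]
LOAD_FAST m → push 56. Stack: [0, 1, 56]
BINARY_OP + → 1 + 56 = 57. Stack: [0, 57]
BINARY_OP % → 0 % 57 = 0. Stack: [0]
STORE_FAST m → m=0. Stack: []
LOAD_FAST_LOAD_FAST w,m → push 8,0. Stack: [8, 0]
BINARY_OP + → 8 + 0 = 8. Stack: [8]
LOAD_CONST → push 7. Stack: [8, 7]
BINARY_OP - → 8 - 7 = 1. Stack: [1]
STORE_FAST v → v=1. Stack: []
LOAD_FAST v → push 1. Stack: [1]
LOAD_CONST → push 8. Stack: [1, 8]
BINARY_OP * → 1 * 8 = 8. Stack: [8]
RETURN_VALUE → return 8.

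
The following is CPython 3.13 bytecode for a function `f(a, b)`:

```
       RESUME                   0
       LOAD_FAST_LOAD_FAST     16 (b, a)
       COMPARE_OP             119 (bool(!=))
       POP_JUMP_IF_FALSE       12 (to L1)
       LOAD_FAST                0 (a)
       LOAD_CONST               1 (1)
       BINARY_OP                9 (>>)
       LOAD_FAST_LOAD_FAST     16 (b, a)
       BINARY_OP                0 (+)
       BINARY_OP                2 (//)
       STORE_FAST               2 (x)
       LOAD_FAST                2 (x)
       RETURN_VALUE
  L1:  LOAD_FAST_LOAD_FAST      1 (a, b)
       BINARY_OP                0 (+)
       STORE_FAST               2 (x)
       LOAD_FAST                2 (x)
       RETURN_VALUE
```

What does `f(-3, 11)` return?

-1

LOAD_FAST_LOAD_FAST b,a → push 11,-3. Stack: [11, -3]
COMPARE_OP bool(!=) → 11 vs -3 = True. Stack: [True]
POP_JUMP_IF_FALSE → pop True; no jump. Stack: []
LOAD_FAST a → push -3. Stack: [-3]
LOAD_CONST → push 1. Stack: [-3, 1]
BINARY_OP >> → -3 >> 1 = -2. Stack: [-2]
LOAD_FAST_LOAD_FAST b,a → push 11,-3. Stack: [-2, 11, -3]
BINARY_OP + → 11 + -3 = 8. Stack: [-2, 8]
BINARY_OP // → -2 // 8 = -1. Stack: [-1]
STORE_FAST x → x=-1. Stack: []
LOAD_FAST x → push -1. Stack: [-1]
RETURN_VALUE → return -1.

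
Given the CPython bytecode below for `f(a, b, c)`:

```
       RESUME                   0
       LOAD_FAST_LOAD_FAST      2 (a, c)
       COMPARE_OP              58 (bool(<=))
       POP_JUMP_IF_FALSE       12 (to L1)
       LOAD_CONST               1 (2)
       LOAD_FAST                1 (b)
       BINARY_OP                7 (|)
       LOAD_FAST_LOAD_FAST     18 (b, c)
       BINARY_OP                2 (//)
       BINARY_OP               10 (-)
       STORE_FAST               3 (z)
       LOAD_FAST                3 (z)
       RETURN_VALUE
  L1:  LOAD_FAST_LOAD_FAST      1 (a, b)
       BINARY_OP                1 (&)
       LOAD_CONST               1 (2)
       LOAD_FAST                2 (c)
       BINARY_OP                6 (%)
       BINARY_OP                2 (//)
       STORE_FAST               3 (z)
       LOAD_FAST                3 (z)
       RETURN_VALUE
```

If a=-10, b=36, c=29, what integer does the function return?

37

LOAD_FAST_LOAD_FAST a,c → push -10,29. Stack: [-10, 29]
COMPARE_OP bool(<=) → -10 vs 29 = True. Stack: [True]
POP_JUMP_IF_FALSE → pop True; no jump. Stack: []
LOAD_CONST → push 2. Stack: [2]
LOAD_FAST b → push 36. Stack: [2, 36]
BINARY_OP | → 2 | 36 = 38. Stack: [38]
LOAD_FAST_LOAD_FAST b,c → push 36,29. Stack: [38, 36, 29]
BINARY_OP // → 36 // 29 = 1. Stack: [38, 1]
BINARY_OP - → 38 - 1 = 37. Stack: [37]
STORE_FAST z → z=37. Stack: []
LOAD_FAST z → push 37. Stack: [37]
RETURN_VALUE → return 37.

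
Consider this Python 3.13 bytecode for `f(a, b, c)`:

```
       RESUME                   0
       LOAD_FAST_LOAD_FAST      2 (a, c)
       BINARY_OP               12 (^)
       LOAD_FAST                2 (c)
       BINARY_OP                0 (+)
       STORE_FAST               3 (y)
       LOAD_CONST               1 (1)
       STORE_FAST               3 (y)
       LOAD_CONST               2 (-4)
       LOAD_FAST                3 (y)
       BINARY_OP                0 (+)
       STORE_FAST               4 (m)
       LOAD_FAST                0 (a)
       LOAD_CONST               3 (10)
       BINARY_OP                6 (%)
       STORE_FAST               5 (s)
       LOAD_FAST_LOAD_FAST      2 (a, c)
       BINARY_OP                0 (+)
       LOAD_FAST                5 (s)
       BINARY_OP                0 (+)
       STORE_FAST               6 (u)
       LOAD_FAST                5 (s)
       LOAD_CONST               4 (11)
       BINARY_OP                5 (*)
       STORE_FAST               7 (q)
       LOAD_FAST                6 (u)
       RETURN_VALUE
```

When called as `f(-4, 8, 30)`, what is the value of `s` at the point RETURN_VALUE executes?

LOAD_FAST_LOAD_FAST a,c → push -4,30. Stack: [-4, 30]
BINARY_OP ^ → -4 ^ 30 = -30. Stack: [-30]
LOAD_FAST c → push 30. Stack: [-30, 30]
BINARY_OP + → -30 + 30 = 0. Stack: [0]
STORE_FAST y → y=0. Stack: []
LOAD_CONST → push 1. Stack: [1]
STORE_FAST y → y=1. Stack: []
LOAD_CONST → push -4. Stack: [-4]
LOAD_FAST y → push 1. Stack: [-4, 1]
BINARY_OP + → -4 + 1 = -3. Stack: [-3]
STORE_FAST m → m=-3. Stack: []
LOAD_FAST a → push -4. Stack: [-4]
LOAD_CONST → push 10. Stack: [-4, 10]
BINARY_OP % → -4 % 10 = 6. Stack: [6]
STORE_FAST s → s=6. Stack: []
LOAD_FAST_LOAD_FAST a,c → push -4,30. Stack: [-4, 30]
BINARY_OP + → -4 + 30 = 26. Stack: [26]
LOAD_FAST s → push 6. Stack: [26, 6]
BINARY_OP + → 26 + 6 = 32. Stack: [32]
STORE_FAST u → u=32. Stack: []
LOAD_FAST s → push 6. Stack: [6]
LOAD_CONST → push 11. Stack: [6, 11]
BINARY_OP * → 6 * 11 = 66. Stack: [66]
STORE_FAST q → q=66. Stack: []
LOAD_FAST u → push 32. Stack: [32]
RETURN_VALUE → return 32.

6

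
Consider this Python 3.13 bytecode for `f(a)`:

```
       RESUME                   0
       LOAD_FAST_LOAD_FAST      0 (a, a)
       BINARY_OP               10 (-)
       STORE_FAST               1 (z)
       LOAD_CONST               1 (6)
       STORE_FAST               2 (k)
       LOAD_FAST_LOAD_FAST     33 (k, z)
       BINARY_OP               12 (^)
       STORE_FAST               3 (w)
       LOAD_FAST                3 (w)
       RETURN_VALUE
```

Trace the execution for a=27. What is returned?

6

LOAD_FAST_LOAD_FAST a,a → push 27,27. Stack: [27, 27]
BINARY_OP - → 27 - 27 = 0. Stack: [0]
STORE_FAST z → z=0. Stack: []
LOAD_CONST → push 6. Stack: [6]
STORE_FAST k → k=6. Stack: []
LOAD_FAST_LOAD_FAST k,z → push 6,0. Stack: [6, 0]
BINARY_OP ^ → 6 ^ 0 = 6. Stack: [6]
STORE_FAST w → w=6. Stack: []
LOAD_FAST w → push 6. Stack: [6]
RETURN_VALUE → return 6.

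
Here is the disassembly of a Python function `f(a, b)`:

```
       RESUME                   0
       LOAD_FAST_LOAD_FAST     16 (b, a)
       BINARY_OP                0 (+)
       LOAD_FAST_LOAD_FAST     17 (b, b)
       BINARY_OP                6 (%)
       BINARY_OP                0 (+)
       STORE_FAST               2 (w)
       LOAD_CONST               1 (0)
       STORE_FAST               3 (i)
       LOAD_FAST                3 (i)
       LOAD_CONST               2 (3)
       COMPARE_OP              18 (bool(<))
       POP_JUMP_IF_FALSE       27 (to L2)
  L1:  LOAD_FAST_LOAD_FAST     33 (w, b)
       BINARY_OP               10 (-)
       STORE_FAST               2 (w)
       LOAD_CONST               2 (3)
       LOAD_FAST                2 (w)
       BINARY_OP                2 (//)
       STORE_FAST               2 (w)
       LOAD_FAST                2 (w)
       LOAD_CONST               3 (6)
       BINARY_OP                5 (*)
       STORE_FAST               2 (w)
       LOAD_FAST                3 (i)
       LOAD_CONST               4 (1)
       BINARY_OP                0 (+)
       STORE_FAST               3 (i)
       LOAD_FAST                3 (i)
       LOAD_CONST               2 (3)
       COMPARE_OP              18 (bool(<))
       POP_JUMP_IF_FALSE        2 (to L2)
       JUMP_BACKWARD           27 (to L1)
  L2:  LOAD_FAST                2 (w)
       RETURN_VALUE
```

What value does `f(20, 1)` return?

LOAD_FAST_LOAD_FAST b,a → push 1,20
BINARY_OP + → 1 + 20 = 21
LOAD_FAST_LOAD_FAST b,b → push 1,1
BINARY_OP % → 1 % 1 = 0
BINARY_OP + → 21 + 0 = 21
STORE_FAST w → w=21
LOAD_CONST → push 0
STORE_FAST i → i=0
LOAD_FAST i → push 0
LOAD_CONST → push 3
COMPARE_OP bool(<) → 0 vs 3 = True
POP_JUMP_IF_FALSE → pop True; no jump
LOAD_FAST_LOAD_FAST w,b → push 21,1
BINARY_OP - → 21 - 1 = 20
STORE_FAST w → w=20
LOAD_CONST → push 3
LOAD_FAST w → push 20
BINARY_OP // → 3 // 20 = 0
STORE_FAST w → w=0
LOAD_FAST w → push 0
LOAD_CONST → push 6
BINARY_OP * → 0 * 6 = 0
STORE_FAST w → w=0
LOAD_FAST i → push 0
LOAD_CONST → push 1
BINARY_OP + → 0 + 1 = 1
STORE_FAST i → i=1
LOAD_FAST i → push 1
LOAD_CONST → push 3
COMPARE_OP bool(<) → 1 vs 3 = True
POP_JUMP_IF_FALSE → pop True; no jump
LOAD_FAST_LOAD_FAST w,b → push 0,1
BINARY_OP - → 0 - 1 = -1
STORE_FAST w → w=-1
LOAD_CONST → push 3
LOAD_FAST w → push -1
BINARY_OP // → 3 // -1 = -3
STORE_FAST w → w=-3
LOAD_FAST w → push -3
LOAD_CONST → push 6
BINARY_OP * → -3 * 6 = -18
STORE_FAST w → w=-18
LOAD_FAST i → push 1
LOAD_CONST → push 1
BINARY_OP + → 1 + 1 = 2
STORE_FAST i → i=2
LOAD_FAST i → push 2
LOAD_CONST → push 3
COMPARE_OP bool(<) → 2 vs 3 = True
POP_JUMP_IF_FALSE → pop True; no jump
LOAD_FAST_LOAD_FAST w,b → push -18,1
BINARY_OP - → -18 - 1 = -19
STORE_FAST w → w=-19
LOAD_CONST → push 3
LOAD_FAST w → push -19
BINARY_OP // → 3 // -19 = -1
STORE_FAST w → w=-1
LOAD_FAST w → push -1
LOAD_CONST → push 6
BINARY_OP * → -1 * 6 = -6
STORE_FAST w → w=-6
LOAD_FAST i → push 2
LOAD_CONST → push 1
BINARY_OP + → 2 + 1 = 3
STORE_FAST i → i=3
LOAD_FAST i → push 3
LOAD_CONST → push 3
COMPARE_OP bool(<) → 3 vs 3 = False
POP_JUMP_IF_FALSE → pop False; jump
LOAD_FAST w → push -6
RETURN_VALUE → return -6.

-6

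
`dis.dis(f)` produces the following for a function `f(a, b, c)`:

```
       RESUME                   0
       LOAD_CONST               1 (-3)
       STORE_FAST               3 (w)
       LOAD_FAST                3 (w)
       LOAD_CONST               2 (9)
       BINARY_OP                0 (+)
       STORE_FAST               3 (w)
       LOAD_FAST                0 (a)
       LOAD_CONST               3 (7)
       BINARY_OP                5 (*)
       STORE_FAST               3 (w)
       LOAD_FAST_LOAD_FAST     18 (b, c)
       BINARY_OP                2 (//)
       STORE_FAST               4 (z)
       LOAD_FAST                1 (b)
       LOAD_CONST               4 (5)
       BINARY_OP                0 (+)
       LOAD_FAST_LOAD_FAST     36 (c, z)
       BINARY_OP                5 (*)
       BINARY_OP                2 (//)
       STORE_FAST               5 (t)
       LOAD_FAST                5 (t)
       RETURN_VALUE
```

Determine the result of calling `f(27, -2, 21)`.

LOAD_CONST → push -3. Stack: [-3]
STORE_FAST w → w=-3. Stack: []
LOAD_FAST w → push -3. Stack: [-3]
LOAD_CONST → push 9. Stack: [-3, 9]
BINARY_OP + → -3 + 9 = 6. Stack: [6]
STORE_FAST w → w=6. Stack: []
LOAD_FAST a → push 27. Stack: [27]
LOAD_CONST → push 7. Stack: [27, 7]
BINARY_OP * → 27 * 7 = 189. Stack: [189]
STORE_FAST w → w=189. Stack: []
LOAD_FAST_LOAD_FAST b,c → push -2,21. Stack: [-2, 21]
BINARY_OP // → -2 // 21 = -1. Stack: [-1]
STORE_FAST z → z=-1. Stack: []
LOAD_FAST b → push -2. Stack: [-2]
LOAD_CONST → push 5. Stack: [-2, 5]
BINARY_OP + → -2 + 5 = 3. Stack: [3]
LOAD_FAST_LOAD_FAST c,z → push 21,-1. Stack: [3, 21, -1]
BINARY_OP * → 21 * -1 = -21. Stack: [3, -21]
BINARY_OP // → 3 // -21 = -1. Stack: [-1]
STORE_FAST t → t=-1. Stack: []
LOAD_FAST t → push -1. Stack: [-1]
RETURN_VALUE → return -1.

-1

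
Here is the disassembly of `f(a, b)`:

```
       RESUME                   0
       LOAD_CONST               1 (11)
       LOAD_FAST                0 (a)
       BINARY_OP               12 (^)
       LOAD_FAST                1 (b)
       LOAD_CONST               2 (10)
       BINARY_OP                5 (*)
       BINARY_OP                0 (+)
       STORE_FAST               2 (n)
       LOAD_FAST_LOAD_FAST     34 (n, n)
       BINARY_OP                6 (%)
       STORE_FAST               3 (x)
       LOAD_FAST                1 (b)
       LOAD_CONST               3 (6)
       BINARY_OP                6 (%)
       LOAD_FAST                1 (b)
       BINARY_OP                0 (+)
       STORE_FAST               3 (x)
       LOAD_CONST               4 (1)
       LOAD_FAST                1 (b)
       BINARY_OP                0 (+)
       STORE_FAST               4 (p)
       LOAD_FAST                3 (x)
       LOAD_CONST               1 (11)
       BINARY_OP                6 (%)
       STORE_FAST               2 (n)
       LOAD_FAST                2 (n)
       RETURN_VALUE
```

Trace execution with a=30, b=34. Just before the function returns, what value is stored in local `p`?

35

LOAD_CONST → push 11. Stack: [11]
LOAD_FAST a → push 30. Stack: [11, 30]
BINARY_OP ^ → 11 ^ 30 = 21. Stack: [21]
LOAD_FAST b → push 34. Stack: [21, 34]
LOAD_CONST → push 10. Stack: [21, 34, 10]
BINARY_OP * → 34 * 10 = 340. Stack: [21, 340]
BINARY_OP + → 21 + 340 = 361. Stack: [361]
STORE_FAST n → n=361. Stack: []
LOAD_FAST_LOAD_FAST n,n → push 361,361. Stack: [361, 361]
BINARY_OP % → 361 % 361 = 0. Stack: [0]
STORE_FAST x → x=0. Stack: []
LOAD_FAST b → push 34. Stack: [34]
LOAD_CONST → push 6. Stack: [34, 6]
BINARY_OP % → 34 % 6 = 4. Stack: [4]
LOAD_FAST b → push 34. Stack: [4, 34]
BINARY_OP + → 4 + 34 = 38. Stack: [38]
STORE_FAST x → x=38. Stack: []
LOAD_CONST → push 1. Stack: [1]
LOAD_FAST b → push 34. Stack: [1, 34]
BINARY_OP + → 1 + 34 = 35. Stack: [35]
STORE_FAST p → p=35. Stack: []
LOAD_FAST x → push 38. Stack: [38]
LOAD_CONST → push 11. Stack: [38, 11]
BINARY_OP % → 38 % 11 = 5. Stack: [5]
STORE_FAST n → n=5. Stack: []
LOAD_FAST n → push 5. Stack: [5]
RETURN_VALUE → return 5.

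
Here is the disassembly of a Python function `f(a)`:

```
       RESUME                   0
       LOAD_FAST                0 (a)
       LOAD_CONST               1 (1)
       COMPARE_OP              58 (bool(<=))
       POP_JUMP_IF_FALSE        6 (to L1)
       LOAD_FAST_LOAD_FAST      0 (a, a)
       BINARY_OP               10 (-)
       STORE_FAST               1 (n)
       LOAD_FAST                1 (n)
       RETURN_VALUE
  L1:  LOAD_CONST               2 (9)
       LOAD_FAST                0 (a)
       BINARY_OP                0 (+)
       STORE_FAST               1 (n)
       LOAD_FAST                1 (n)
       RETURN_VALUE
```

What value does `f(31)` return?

40

LOAD_FAST a → push 31. Stack: [31]
LOAD_CONST → push 1. Stack: [31, 1]
COMPARE_OP bool(<=) → 31 vs 1 = False. Stack: [False]
POP_JUMP_IF_FALSE → pop False; jump. Stack: []
LOAD_CONST → push 9. Stack: [9]
LOAD_FAST a → push 31. Stack: [9, 31]
BINARY_OP + → 9 + 31 = 40. Stack: [40]
STORE_FAST n → n=40. Stack: []
LOAD_FAST n → push 40. Stack: [40]
RETURN_VALUE → return 40.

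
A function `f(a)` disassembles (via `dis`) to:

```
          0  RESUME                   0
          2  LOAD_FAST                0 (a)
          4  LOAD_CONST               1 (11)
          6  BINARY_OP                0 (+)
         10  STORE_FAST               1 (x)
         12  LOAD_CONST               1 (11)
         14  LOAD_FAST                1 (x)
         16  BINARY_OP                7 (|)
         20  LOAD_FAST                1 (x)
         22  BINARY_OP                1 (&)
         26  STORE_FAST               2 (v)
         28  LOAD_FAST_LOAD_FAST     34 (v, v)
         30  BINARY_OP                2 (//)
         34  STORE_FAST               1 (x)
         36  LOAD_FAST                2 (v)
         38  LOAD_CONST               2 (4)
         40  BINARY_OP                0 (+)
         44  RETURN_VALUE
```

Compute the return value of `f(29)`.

44

LOAD_FAST a → push 29. Stack: [29]
LOAD_CONST → push 11. Stack: [29, 11]
BINARY_OP + → 29 + 11 = 40. Stack: [40]
STORE_FAST x → x=40. Stack: []
LOAD_CONST → push 11. Stack: [11]
LOAD_FAST x → push 40. Stack: [11, 40]
BINARY_OP | → 11 | 40 = 43. Stack: [43]
LOAD_FAST x → push 40. Stack: [43, 40]
BINARY_OP & → 43 & 40 = 40. Stack: [40]
STORE_FAST v → v=40. Stack: []
LOAD_FAST_LOAD_FAST v,v → push 40,40. Stack: [40, 40]
BINARY_OP // → 40 // 40 = 1. Stack: [1]
STORE_FAST x → x=1. Stack: []
LOAD_FAST v → push 40. Stack: [40]
LOAD_CONST → push 4. Stack: [40, 4]
BINARY_OP + → 40 + 4 = 44. Stack: [44]
RETURN_VALUE → return 44.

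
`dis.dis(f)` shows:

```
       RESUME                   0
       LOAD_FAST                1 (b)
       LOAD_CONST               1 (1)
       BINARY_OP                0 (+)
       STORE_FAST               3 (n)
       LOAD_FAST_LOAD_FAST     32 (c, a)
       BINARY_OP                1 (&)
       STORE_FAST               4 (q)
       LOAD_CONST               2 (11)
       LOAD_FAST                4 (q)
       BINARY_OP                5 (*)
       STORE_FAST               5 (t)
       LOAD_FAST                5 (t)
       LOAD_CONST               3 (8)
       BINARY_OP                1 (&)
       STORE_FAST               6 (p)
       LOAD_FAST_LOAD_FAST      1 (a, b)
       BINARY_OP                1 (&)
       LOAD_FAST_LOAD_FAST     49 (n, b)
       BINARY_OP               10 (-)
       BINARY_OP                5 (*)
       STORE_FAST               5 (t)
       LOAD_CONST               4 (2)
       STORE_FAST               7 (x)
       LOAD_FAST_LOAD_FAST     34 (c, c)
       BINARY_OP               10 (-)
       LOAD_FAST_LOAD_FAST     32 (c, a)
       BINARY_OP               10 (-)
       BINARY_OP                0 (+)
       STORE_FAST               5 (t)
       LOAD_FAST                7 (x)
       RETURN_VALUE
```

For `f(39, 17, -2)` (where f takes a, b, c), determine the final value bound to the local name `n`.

18

LOAD_FAST b → push 17. Stack: [17]
LOAD_CONST → push 1. Stack: [17, 1]
BINARY_OP + → 17 + 1 = 18. Stack: [18]
STORE_FAST n → n=18. Stack: []
LOAD_FAST_LOAD_FAST c,a → push -2,39. Stack: [-2, 39]
BINARY_OP & → -2 & 39 = 38. Stack: [38]
STORE_FAST q → q=38. Stack: []
LOAD_CONST → push 11. Stack: [11]
LOAD_FAST q → push 38. Stack: [11, 38]
BINARY_OP * → 11 * 38 = 418. Stack: [418]
STORE_FAST t → t=418. Stack: []
LOAD_FAST t → push 418. Stack: [418]
LOAD_CONST → push 8. Stack: [418, 8]
BINARY_OP & → 418 & 8 = 0. Stack: [0]
STORE_FAST p → p=0. Stack: []
LOAD_FAST_LOAD_FAST a,b → push 39,17. Stack: [39, 17]
BINARY_OP & → 39 & 17 = 1. Stack: [1]
LOAD_FAST_LOAD_FAST n,b → push 18,17. Stack: [1, 18, 17]
BINARY_OP - → 18 - 17 = 1. Stack: [1, 1]
BINARY_OP * → 1 * 1 = 1. Stack: [1]
STORE_FAST t → t=1. Stack: []
LOAD_CONST → push 2. Stack: [2]
STORE_FAST x → x=2. Stack: []
LOAD_FAST_LOAD_FAST c,c → push -2,-2. Stack: [-2, -2]
BINARY_OP - → -2 - -2 = 0. Stack: [0]
LOAD_FAST_LOAD_FAST c,a → push -2,39. Stack: [0, -2, 39]
BINARY_OP - → -2 - 39 = -41. Stack: [0, -41]
BINARY_OP + → 0 + -41 = -41. Stack: [-41]
STORE_FAST t → t=-41. Stack: []
LOAD_FAST x → push 2. Stack: [2]
RETURN_VALUE → return 2.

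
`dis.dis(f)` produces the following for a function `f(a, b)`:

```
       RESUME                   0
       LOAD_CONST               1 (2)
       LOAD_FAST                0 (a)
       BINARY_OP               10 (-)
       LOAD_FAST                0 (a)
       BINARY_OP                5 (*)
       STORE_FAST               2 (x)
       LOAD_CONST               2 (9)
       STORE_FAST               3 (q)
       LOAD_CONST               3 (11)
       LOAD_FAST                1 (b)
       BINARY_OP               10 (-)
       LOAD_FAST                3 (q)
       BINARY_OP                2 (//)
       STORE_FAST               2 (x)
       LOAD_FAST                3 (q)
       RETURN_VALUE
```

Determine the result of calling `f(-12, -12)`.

9

LOAD_CONST → push 2. Stack: [2]
LOAD_FAST a → push -12. Stack: [2, -12]
BINARY_OP - → 2 - -12 = 14. Stack: [14]
LOAD_FAST a → push -12. Stack: [14, -12]
BINARY_OP * → 14 * -12 = -168. Stack: [-168]
STORE_FAST x → x=-168. Stack: []
LOAD_CONST → push 9. Stack: [9]
STORE_FAST q → q=9. Stack: []
LOAD_CONST → push 11. Stack: [11]
LOAD_FAST b → push -12. Stack: [11, -12]
BINARY_OP - → 11 - -12 = 23. Stack: [23]
LOAD_FAST q → push 9. Stack: [23, 9]
BINARY_OP // → 23 // 9 = 2. Stack: [2]
STORE_FAST x → x=2. Stack: []
LOAD_FAST q → push 9. Stack: [9]
RETURN_VALUE → return 9.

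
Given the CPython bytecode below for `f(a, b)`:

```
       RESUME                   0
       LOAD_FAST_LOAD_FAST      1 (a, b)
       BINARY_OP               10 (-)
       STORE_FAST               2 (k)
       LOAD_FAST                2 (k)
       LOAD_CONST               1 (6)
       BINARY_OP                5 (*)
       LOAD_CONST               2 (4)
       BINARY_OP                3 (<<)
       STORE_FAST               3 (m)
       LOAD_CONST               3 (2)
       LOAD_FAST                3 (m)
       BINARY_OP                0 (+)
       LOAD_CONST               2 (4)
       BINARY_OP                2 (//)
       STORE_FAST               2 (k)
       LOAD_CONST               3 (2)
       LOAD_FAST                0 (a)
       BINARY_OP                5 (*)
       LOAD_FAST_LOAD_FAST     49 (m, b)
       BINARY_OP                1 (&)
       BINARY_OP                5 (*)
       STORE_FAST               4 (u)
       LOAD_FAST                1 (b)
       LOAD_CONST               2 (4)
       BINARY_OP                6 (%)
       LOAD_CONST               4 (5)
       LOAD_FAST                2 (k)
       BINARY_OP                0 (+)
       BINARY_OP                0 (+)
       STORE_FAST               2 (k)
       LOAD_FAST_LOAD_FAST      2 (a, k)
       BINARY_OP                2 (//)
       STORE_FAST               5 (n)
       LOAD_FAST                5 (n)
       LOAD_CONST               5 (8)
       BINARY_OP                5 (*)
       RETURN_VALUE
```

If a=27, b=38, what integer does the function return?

LOAD_FAST_LOAD_FAST a,b → push 27,38. Stack: [27, 38]
BINARY_OP - → 27 - 38 = -11. Stack: [-11]
STORE_FAST k → k=-11. Stack: []
LOAD_FAST k → push -11. Stack: [-11]
LOAD_CONST → push 6. Stack: [-11, 6]
BINARY_OP * → -11 * 6 = -66. Stack: [-66]
LOAD_CONST → push 4. Stack: [-66, 4]
BINARY_OP << → -66 << 4 = -1056. Stack: [-1056]
STORE_FAST m → m=-1056. Stack: []
LOAD_CONST → push 2. Stack: [2]
LOAD_FAST m → push -1056. Stack: [2, -1056]
BINARY_OP + → 2 + -1056 = -1054. Stack: [-1054]
LOAD_CONST → push 4. Stack: [-1054, 4]
BINARY_OP // → -1054 // 4 = -264. Stack: [-264]
STORE_FAST k → k=-264. Stack: []
LOAD_CONST → push 2. Stack: [2]
LOAD_FAST a → push 27. Stack: [2, 27]
BINARY_OP * → 2 * 27 = 54. Stack: [54]
LOAD_FAST_LOAD_FAST m,b → push -1056,38. Stack: [54, -1056, 38]
BINARY_OP & → -1056 & 38 = 32. Stack: [54, 32]
BINARY_OP * → 54 * 32 = 1728. Stack: [1728]
STORE_FAST u → u=1728. Stack: []
LOAD_FAST b → push 38. Stack: [38]
LOAD_CONST → push 4. Stack: [38, 4]
BINARY_OP % → 38 % 4 = 2. Stack: [2]
LOAD_CONST → push 5. Stack: [2, 5]
LOAD_FAST k → push -264. Stack: [2, 5, -264]
BINARY_OP + → 5 + -264 = -259. Stack: [2, -259]
BINARY_OP + → 2 + -259 = -257. Stack: [-257]
STORE_FAST k → k=-257. Stack: []
LOAD_FAST_LOAD_FAST a,k → push 27,-257. Stack: [27, -257]
BINARY_OP // → 27 // -257 = -1. Stack: [-1]
STORE_FAST n → n=-1. Stack: []
LOAD_FAST n → push -1. Stack: [-1]
LOAD_CONST → push 8. Stack: [-1, 8]
BINARY_OP * → -1 * 8 = -8. Stack: [-8]
RETURN_VALUE → return -8.

-8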